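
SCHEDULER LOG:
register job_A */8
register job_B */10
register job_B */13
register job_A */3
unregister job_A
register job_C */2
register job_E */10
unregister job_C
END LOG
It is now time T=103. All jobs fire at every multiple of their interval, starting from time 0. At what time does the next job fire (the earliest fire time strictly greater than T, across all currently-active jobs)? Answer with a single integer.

Answer: 104

Derivation:
Op 1: register job_A */8 -> active={job_A:*/8}
Op 2: register job_B */10 -> active={job_A:*/8, job_B:*/10}
Op 3: register job_B */13 -> active={job_A:*/8, job_B:*/13}
Op 4: register job_A */3 -> active={job_A:*/3, job_B:*/13}
Op 5: unregister job_A -> active={job_B:*/13}
Op 6: register job_C */2 -> active={job_B:*/13, job_C:*/2}
Op 7: register job_E */10 -> active={job_B:*/13, job_C:*/2, job_E:*/10}
Op 8: unregister job_C -> active={job_B:*/13, job_E:*/10}
  job_B: interval 13, next fire after T=103 is 104
  job_E: interval 10, next fire after T=103 is 110
Earliest fire time = 104 (job job_B)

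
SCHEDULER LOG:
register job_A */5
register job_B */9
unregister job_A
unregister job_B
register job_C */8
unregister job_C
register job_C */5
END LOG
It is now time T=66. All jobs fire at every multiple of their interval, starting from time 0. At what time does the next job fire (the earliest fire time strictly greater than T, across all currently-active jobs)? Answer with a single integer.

Answer: 70

Derivation:
Op 1: register job_A */5 -> active={job_A:*/5}
Op 2: register job_B */9 -> active={job_A:*/5, job_B:*/9}
Op 3: unregister job_A -> active={job_B:*/9}
Op 4: unregister job_B -> active={}
Op 5: register job_C */8 -> active={job_C:*/8}
Op 6: unregister job_C -> active={}
Op 7: register job_C */5 -> active={job_C:*/5}
  job_C: interval 5, next fire after T=66 is 70
Earliest fire time = 70 (job job_C)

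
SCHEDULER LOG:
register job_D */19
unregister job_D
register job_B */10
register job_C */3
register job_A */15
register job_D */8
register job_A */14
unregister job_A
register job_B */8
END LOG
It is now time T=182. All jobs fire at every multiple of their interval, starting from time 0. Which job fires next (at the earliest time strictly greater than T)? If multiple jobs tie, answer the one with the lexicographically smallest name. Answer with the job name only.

Answer: job_C

Derivation:
Op 1: register job_D */19 -> active={job_D:*/19}
Op 2: unregister job_D -> active={}
Op 3: register job_B */10 -> active={job_B:*/10}
Op 4: register job_C */3 -> active={job_B:*/10, job_C:*/3}
Op 5: register job_A */15 -> active={job_A:*/15, job_B:*/10, job_C:*/3}
Op 6: register job_D */8 -> active={job_A:*/15, job_B:*/10, job_C:*/3, job_D:*/8}
Op 7: register job_A */14 -> active={job_A:*/14, job_B:*/10, job_C:*/3, job_D:*/8}
Op 8: unregister job_A -> active={job_B:*/10, job_C:*/3, job_D:*/8}
Op 9: register job_B */8 -> active={job_B:*/8, job_C:*/3, job_D:*/8}
  job_B: interval 8, next fire after T=182 is 184
  job_C: interval 3, next fire after T=182 is 183
  job_D: interval 8, next fire after T=182 is 184
Earliest = 183, winner (lex tiebreak) = job_C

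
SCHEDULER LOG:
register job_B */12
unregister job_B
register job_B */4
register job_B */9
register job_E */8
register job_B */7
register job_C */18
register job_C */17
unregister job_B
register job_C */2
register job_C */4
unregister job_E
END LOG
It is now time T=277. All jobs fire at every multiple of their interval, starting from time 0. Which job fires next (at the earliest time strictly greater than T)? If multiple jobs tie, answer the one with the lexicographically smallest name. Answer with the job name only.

Op 1: register job_B */12 -> active={job_B:*/12}
Op 2: unregister job_B -> active={}
Op 3: register job_B */4 -> active={job_B:*/4}
Op 4: register job_B */9 -> active={job_B:*/9}
Op 5: register job_E */8 -> active={job_B:*/9, job_E:*/8}
Op 6: register job_B */7 -> active={job_B:*/7, job_E:*/8}
Op 7: register job_C */18 -> active={job_B:*/7, job_C:*/18, job_E:*/8}
Op 8: register job_C */17 -> active={job_B:*/7, job_C:*/17, job_E:*/8}
Op 9: unregister job_B -> active={job_C:*/17, job_E:*/8}
Op 10: register job_C */2 -> active={job_C:*/2, job_E:*/8}
Op 11: register job_C */4 -> active={job_C:*/4, job_E:*/8}
Op 12: unregister job_E -> active={job_C:*/4}
  job_C: interval 4, next fire after T=277 is 280
Earliest = 280, winner (lex tiebreak) = job_C

Answer: job_C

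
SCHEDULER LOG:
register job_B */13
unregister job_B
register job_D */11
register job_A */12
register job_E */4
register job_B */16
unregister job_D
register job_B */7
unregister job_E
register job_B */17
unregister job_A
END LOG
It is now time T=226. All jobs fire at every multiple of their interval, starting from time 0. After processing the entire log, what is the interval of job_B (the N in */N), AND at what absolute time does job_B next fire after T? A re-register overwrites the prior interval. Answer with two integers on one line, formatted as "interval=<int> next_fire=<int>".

Op 1: register job_B */13 -> active={job_B:*/13}
Op 2: unregister job_B -> active={}
Op 3: register job_D */11 -> active={job_D:*/11}
Op 4: register job_A */12 -> active={job_A:*/12, job_D:*/11}
Op 5: register job_E */4 -> active={job_A:*/12, job_D:*/11, job_E:*/4}
Op 6: register job_B */16 -> active={job_A:*/12, job_B:*/16, job_D:*/11, job_E:*/4}
Op 7: unregister job_D -> active={job_A:*/12, job_B:*/16, job_E:*/4}
Op 8: register job_B */7 -> active={job_A:*/12, job_B:*/7, job_E:*/4}
Op 9: unregister job_E -> active={job_A:*/12, job_B:*/7}
Op 10: register job_B */17 -> active={job_A:*/12, job_B:*/17}
Op 11: unregister job_A -> active={job_B:*/17}
Final interval of job_B = 17
Next fire of job_B after T=226: (226//17+1)*17 = 238

Answer: interval=17 next_fire=238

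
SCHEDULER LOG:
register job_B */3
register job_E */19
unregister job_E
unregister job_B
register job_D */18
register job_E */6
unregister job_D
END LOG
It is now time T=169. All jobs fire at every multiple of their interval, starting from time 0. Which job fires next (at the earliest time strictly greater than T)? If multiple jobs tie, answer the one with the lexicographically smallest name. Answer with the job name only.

Answer: job_E

Derivation:
Op 1: register job_B */3 -> active={job_B:*/3}
Op 2: register job_E */19 -> active={job_B:*/3, job_E:*/19}
Op 3: unregister job_E -> active={job_B:*/3}
Op 4: unregister job_B -> active={}
Op 5: register job_D */18 -> active={job_D:*/18}
Op 6: register job_E */6 -> active={job_D:*/18, job_E:*/6}
Op 7: unregister job_D -> active={job_E:*/6}
  job_E: interval 6, next fire after T=169 is 174
Earliest = 174, winner (lex tiebreak) = job_E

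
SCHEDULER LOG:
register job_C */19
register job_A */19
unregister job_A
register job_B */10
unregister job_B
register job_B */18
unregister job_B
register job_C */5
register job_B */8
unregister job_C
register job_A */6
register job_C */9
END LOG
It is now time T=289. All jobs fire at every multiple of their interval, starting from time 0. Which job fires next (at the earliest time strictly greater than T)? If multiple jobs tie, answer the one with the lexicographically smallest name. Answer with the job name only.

Answer: job_A

Derivation:
Op 1: register job_C */19 -> active={job_C:*/19}
Op 2: register job_A */19 -> active={job_A:*/19, job_C:*/19}
Op 3: unregister job_A -> active={job_C:*/19}
Op 4: register job_B */10 -> active={job_B:*/10, job_C:*/19}
Op 5: unregister job_B -> active={job_C:*/19}
Op 6: register job_B */18 -> active={job_B:*/18, job_C:*/19}
Op 7: unregister job_B -> active={job_C:*/19}
Op 8: register job_C */5 -> active={job_C:*/5}
Op 9: register job_B */8 -> active={job_B:*/8, job_C:*/5}
Op 10: unregister job_C -> active={job_B:*/8}
Op 11: register job_A */6 -> active={job_A:*/6, job_B:*/8}
Op 12: register job_C */9 -> active={job_A:*/6, job_B:*/8, job_C:*/9}
  job_A: interval 6, next fire after T=289 is 294
  job_B: interval 8, next fire after T=289 is 296
  job_C: interval 9, next fire after T=289 is 297
Earliest = 294, winner (lex tiebreak) = job_A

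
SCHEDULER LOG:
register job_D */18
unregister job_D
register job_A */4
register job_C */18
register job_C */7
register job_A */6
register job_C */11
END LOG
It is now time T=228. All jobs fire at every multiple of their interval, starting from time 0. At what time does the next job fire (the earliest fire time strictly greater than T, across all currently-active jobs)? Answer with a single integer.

Answer: 231

Derivation:
Op 1: register job_D */18 -> active={job_D:*/18}
Op 2: unregister job_D -> active={}
Op 3: register job_A */4 -> active={job_A:*/4}
Op 4: register job_C */18 -> active={job_A:*/4, job_C:*/18}
Op 5: register job_C */7 -> active={job_A:*/4, job_C:*/7}
Op 6: register job_A */6 -> active={job_A:*/6, job_C:*/7}
Op 7: register job_C */11 -> active={job_A:*/6, job_C:*/11}
  job_A: interval 6, next fire after T=228 is 234
  job_C: interval 11, next fire after T=228 is 231
Earliest fire time = 231 (job job_C)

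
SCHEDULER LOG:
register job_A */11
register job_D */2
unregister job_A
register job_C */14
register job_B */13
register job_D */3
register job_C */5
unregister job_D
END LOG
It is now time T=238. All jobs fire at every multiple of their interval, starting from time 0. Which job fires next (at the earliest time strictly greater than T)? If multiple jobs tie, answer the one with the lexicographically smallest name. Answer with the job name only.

Answer: job_C

Derivation:
Op 1: register job_A */11 -> active={job_A:*/11}
Op 2: register job_D */2 -> active={job_A:*/11, job_D:*/2}
Op 3: unregister job_A -> active={job_D:*/2}
Op 4: register job_C */14 -> active={job_C:*/14, job_D:*/2}
Op 5: register job_B */13 -> active={job_B:*/13, job_C:*/14, job_D:*/2}
Op 6: register job_D */3 -> active={job_B:*/13, job_C:*/14, job_D:*/3}
Op 7: register job_C */5 -> active={job_B:*/13, job_C:*/5, job_D:*/3}
Op 8: unregister job_D -> active={job_B:*/13, job_C:*/5}
  job_B: interval 13, next fire after T=238 is 247
  job_C: interval 5, next fire after T=238 is 240
Earliest = 240, winner (lex tiebreak) = job_C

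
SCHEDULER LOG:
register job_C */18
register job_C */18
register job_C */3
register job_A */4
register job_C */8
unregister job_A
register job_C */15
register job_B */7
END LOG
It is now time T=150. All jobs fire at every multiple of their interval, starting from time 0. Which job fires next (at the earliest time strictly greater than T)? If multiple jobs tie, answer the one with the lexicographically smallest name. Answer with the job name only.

Op 1: register job_C */18 -> active={job_C:*/18}
Op 2: register job_C */18 -> active={job_C:*/18}
Op 3: register job_C */3 -> active={job_C:*/3}
Op 4: register job_A */4 -> active={job_A:*/4, job_C:*/3}
Op 5: register job_C */8 -> active={job_A:*/4, job_C:*/8}
Op 6: unregister job_A -> active={job_C:*/8}
Op 7: register job_C */15 -> active={job_C:*/15}
Op 8: register job_B */7 -> active={job_B:*/7, job_C:*/15}
  job_B: interval 7, next fire after T=150 is 154
  job_C: interval 15, next fire after T=150 is 165
Earliest = 154, winner (lex tiebreak) = job_B

Answer: job_B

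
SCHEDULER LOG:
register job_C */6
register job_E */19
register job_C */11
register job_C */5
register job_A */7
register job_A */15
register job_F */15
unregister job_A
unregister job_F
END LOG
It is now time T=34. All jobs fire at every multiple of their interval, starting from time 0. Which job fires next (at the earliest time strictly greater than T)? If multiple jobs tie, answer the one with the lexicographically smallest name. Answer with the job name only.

Op 1: register job_C */6 -> active={job_C:*/6}
Op 2: register job_E */19 -> active={job_C:*/6, job_E:*/19}
Op 3: register job_C */11 -> active={job_C:*/11, job_E:*/19}
Op 4: register job_C */5 -> active={job_C:*/5, job_E:*/19}
Op 5: register job_A */7 -> active={job_A:*/7, job_C:*/5, job_E:*/19}
Op 6: register job_A */15 -> active={job_A:*/15, job_C:*/5, job_E:*/19}
Op 7: register job_F */15 -> active={job_A:*/15, job_C:*/5, job_E:*/19, job_F:*/15}
Op 8: unregister job_A -> active={job_C:*/5, job_E:*/19, job_F:*/15}
Op 9: unregister job_F -> active={job_C:*/5, job_E:*/19}
  job_C: interval 5, next fire after T=34 is 35
  job_E: interval 19, next fire after T=34 is 38
Earliest = 35, winner (lex tiebreak) = job_C

Answer: job_C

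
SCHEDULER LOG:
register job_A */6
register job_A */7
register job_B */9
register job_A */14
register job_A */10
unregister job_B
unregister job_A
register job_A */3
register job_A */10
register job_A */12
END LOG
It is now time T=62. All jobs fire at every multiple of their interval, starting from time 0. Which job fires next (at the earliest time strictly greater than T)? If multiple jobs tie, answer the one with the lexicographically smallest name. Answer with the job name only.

Op 1: register job_A */6 -> active={job_A:*/6}
Op 2: register job_A */7 -> active={job_A:*/7}
Op 3: register job_B */9 -> active={job_A:*/7, job_B:*/9}
Op 4: register job_A */14 -> active={job_A:*/14, job_B:*/9}
Op 5: register job_A */10 -> active={job_A:*/10, job_B:*/9}
Op 6: unregister job_B -> active={job_A:*/10}
Op 7: unregister job_A -> active={}
Op 8: register job_A */3 -> active={job_A:*/3}
Op 9: register job_A */10 -> active={job_A:*/10}
Op 10: register job_A */12 -> active={job_A:*/12}
  job_A: interval 12, next fire after T=62 is 72
Earliest = 72, winner (lex tiebreak) = job_A

Answer: job_A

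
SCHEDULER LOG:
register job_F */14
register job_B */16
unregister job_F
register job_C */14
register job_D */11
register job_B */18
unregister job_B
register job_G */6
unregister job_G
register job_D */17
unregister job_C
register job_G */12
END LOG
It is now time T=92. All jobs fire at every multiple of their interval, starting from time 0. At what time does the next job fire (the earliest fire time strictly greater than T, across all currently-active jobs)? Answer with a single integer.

Op 1: register job_F */14 -> active={job_F:*/14}
Op 2: register job_B */16 -> active={job_B:*/16, job_F:*/14}
Op 3: unregister job_F -> active={job_B:*/16}
Op 4: register job_C */14 -> active={job_B:*/16, job_C:*/14}
Op 5: register job_D */11 -> active={job_B:*/16, job_C:*/14, job_D:*/11}
Op 6: register job_B */18 -> active={job_B:*/18, job_C:*/14, job_D:*/11}
Op 7: unregister job_B -> active={job_C:*/14, job_D:*/11}
Op 8: register job_G */6 -> active={job_C:*/14, job_D:*/11, job_G:*/6}
Op 9: unregister job_G -> active={job_C:*/14, job_D:*/11}
Op 10: register job_D */17 -> active={job_C:*/14, job_D:*/17}
Op 11: unregister job_C -> active={job_D:*/17}
Op 12: register job_G */12 -> active={job_D:*/17, job_G:*/12}
  job_D: interval 17, next fire after T=92 is 102
  job_G: interval 12, next fire after T=92 is 96
Earliest fire time = 96 (job job_G)

Answer: 96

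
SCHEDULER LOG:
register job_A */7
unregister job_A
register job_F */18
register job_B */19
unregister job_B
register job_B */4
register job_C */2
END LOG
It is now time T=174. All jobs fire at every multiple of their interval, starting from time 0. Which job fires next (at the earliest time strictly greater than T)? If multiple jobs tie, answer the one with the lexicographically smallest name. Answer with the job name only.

Op 1: register job_A */7 -> active={job_A:*/7}
Op 2: unregister job_A -> active={}
Op 3: register job_F */18 -> active={job_F:*/18}
Op 4: register job_B */19 -> active={job_B:*/19, job_F:*/18}
Op 5: unregister job_B -> active={job_F:*/18}
Op 6: register job_B */4 -> active={job_B:*/4, job_F:*/18}
Op 7: register job_C */2 -> active={job_B:*/4, job_C:*/2, job_F:*/18}
  job_B: interval 4, next fire after T=174 is 176
  job_C: interval 2, next fire after T=174 is 176
  job_F: interval 18, next fire after T=174 is 180
Earliest = 176, winner (lex tiebreak) = job_B

Answer: job_B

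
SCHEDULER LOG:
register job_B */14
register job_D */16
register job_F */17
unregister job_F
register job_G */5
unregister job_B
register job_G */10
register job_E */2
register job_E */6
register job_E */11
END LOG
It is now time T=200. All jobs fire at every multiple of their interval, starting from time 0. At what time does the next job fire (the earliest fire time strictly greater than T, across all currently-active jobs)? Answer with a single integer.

Answer: 208

Derivation:
Op 1: register job_B */14 -> active={job_B:*/14}
Op 2: register job_D */16 -> active={job_B:*/14, job_D:*/16}
Op 3: register job_F */17 -> active={job_B:*/14, job_D:*/16, job_F:*/17}
Op 4: unregister job_F -> active={job_B:*/14, job_D:*/16}
Op 5: register job_G */5 -> active={job_B:*/14, job_D:*/16, job_G:*/5}
Op 6: unregister job_B -> active={job_D:*/16, job_G:*/5}
Op 7: register job_G */10 -> active={job_D:*/16, job_G:*/10}
Op 8: register job_E */2 -> active={job_D:*/16, job_E:*/2, job_G:*/10}
Op 9: register job_E */6 -> active={job_D:*/16, job_E:*/6, job_G:*/10}
Op 10: register job_E */11 -> active={job_D:*/16, job_E:*/11, job_G:*/10}
  job_D: interval 16, next fire after T=200 is 208
  job_E: interval 11, next fire after T=200 is 209
  job_G: interval 10, next fire after T=200 is 210
Earliest fire time = 208 (job job_D)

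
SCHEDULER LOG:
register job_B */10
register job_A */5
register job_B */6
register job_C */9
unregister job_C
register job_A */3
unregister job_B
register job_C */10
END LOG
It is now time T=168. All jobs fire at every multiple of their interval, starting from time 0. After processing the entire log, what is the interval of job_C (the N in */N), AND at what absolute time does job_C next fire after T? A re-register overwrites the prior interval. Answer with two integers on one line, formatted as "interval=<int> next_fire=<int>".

Op 1: register job_B */10 -> active={job_B:*/10}
Op 2: register job_A */5 -> active={job_A:*/5, job_B:*/10}
Op 3: register job_B */6 -> active={job_A:*/5, job_B:*/6}
Op 4: register job_C */9 -> active={job_A:*/5, job_B:*/6, job_C:*/9}
Op 5: unregister job_C -> active={job_A:*/5, job_B:*/6}
Op 6: register job_A */3 -> active={job_A:*/3, job_B:*/6}
Op 7: unregister job_B -> active={job_A:*/3}
Op 8: register job_C */10 -> active={job_A:*/3, job_C:*/10}
Final interval of job_C = 10
Next fire of job_C after T=168: (168//10+1)*10 = 170

Answer: interval=10 next_fire=170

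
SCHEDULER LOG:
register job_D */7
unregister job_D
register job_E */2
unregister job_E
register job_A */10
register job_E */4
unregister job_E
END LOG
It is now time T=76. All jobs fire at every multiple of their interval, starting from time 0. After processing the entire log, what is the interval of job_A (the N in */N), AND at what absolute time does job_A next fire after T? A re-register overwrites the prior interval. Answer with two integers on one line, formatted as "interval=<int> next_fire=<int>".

Op 1: register job_D */7 -> active={job_D:*/7}
Op 2: unregister job_D -> active={}
Op 3: register job_E */2 -> active={job_E:*/2}
Op 4: unregister job_E -> active={}
Op 5: register job_A */10 -> active={job_A:*/10}
Op 6: register job_E */4 -> active={job_A:*/10, job_E:*/4}
Op 7: unregister job_E -> active={job_A:*/10}
Final interval of job_A = 10
Next fire of job_A after T=76: (76//10+1)*10 = 80

Answer: interval=10 next_fire=80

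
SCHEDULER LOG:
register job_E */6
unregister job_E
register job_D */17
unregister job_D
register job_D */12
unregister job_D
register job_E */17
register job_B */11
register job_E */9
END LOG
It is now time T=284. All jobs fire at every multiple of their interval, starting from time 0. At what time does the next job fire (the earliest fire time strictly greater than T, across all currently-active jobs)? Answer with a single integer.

Answer: 286

Derivation:
Op 1: register job_E */6 -> active={job_E:*/6}
Op 2: unregister job_E -> active={}
Op 3: register job_D */17 -> active={job_D:*/17}
Op 4: unregister job_D -> active={}
Op 5: register job_D */12 -> active={job_D:*/12}
Op 6: unregister job_D -> active={}
Op 7: register job_E */17 -> active={job_E:*/17}
Op 8: register job_B */11 -> active={job_B:*/11, job_E:*/17}
Op 9: register job_E */9 -> active={job_B:*/11, job_E:*/9}
  job_B: interval 11, next fire after T=284 is 286
  job_E: interval 9, next fire after T=284 is 288
Earliest fire time = 286 (job job_B)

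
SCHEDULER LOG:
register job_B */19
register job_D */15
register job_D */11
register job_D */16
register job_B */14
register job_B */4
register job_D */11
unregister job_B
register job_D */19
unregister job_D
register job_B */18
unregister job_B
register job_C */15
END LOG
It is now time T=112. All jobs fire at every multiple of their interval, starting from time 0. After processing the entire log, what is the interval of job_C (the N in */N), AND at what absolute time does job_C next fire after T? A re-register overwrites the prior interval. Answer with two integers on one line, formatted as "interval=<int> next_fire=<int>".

Op 1: register job_B */19 -> active={job_B:*/19}
Op 2: register job_D */15 -> active={job_B:*/19, job_D:*/15}
Op 3: register job_D */11 -> active={job_B:*/19, job_D:*/11}
Op 4: register job_D */16 -> active={job_B:*/19, job_D:*/16}
Op 5: register job_B */14 -> active={job_B:*/14, job_D:*/16}
Op 6: register job_B */4 -> active={job_B:*/4, job_D:*/16}
Op 7: register job_D */11 -> active={job_B:*/4, job_D:*/11}
Op 8: unregister job_B -> active={job_D:*/11}
Op 9: register job_D */19 -> active={job_D:*/19}
Op 10: unregister job_D -> active={}
Op 11: register job_B */18 -> active={job_B:*/18}
Op 12: unregister job_B -> active={}
Op 13: register job_C */15 -> active={job_C:*/15}
Final interval of job_C = 15
Next fire of job_C after T=112: (112//15+1)*15 = 120

Answer: interval=15 next_fire=120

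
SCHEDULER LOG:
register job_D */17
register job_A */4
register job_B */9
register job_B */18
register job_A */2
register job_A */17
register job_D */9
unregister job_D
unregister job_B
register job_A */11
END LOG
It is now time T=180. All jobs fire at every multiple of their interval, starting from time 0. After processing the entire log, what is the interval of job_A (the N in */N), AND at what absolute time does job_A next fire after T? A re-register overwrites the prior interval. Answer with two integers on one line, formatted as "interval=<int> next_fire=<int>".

Answer: interval=11 next_fire=187

Derivation:
Op 1: register job_D */17 -> active={job_D:*/17}
Op 2: register job_A */4 -> active={job_A:*/4, job_D:*/17}
Op 3: register job_B */9 -> active={job_A:*/4, job_B:*/9, job_D:*/17}
Op 4: register job_B */18 -> active={job_A:*/4, job_B:*/18, job_D:*/17}
Op 5: register job_A */2 -> active={job_A:*/2, job_B:*/18, job_D:*/17}
Op 6: register job_A */17 -> active={job_A:*/17, job_B:*/18, job_D:*/17}
Op 7: register job_D */9 -> active={job_A:*/17, job_B:*/18, job_D:*/9}
Op 8: unregister job_D -> active={job_A:*/17, job_B:*/18}
Op 9: unregister job_B -> active={job_A:*/17}
Op 10: register job_A */11 -> active={job_A:*/11}
Final interval of job_A = 11
Next fire of job_A after T=180: (180//11+1)*11 = 187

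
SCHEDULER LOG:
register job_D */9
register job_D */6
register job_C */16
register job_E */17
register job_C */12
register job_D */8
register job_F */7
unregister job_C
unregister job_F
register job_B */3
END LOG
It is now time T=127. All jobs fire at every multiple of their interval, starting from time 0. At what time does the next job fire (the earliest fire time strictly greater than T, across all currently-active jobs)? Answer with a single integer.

Op 1: register job_D */9 -> active={job_D:*/9}
Op 2: register job_D */6 -> active={job_D:*/6}
Op 3: register job_C */16 -> active={job_C:*/16, job_D:*/6}
Op 4: register job_E */17 -> active={job_C:*/16, job_D:*/6, job_E:*/17}
Op 5: register job_C */12 -> active={job_C:*/12, job_D:*/6, job_E:*/17}
Op 6: register job_D */8 -> active={job_C:*/12, job_D:*/8, job_E:*/17}
Op 7: register job_F */7 -> active={job_C:*/12, job_D:*/8, job_E:*/17, job_F:*/7}
Op 8: unregister job_C -> active={job_D:*/8, job_E:*/17, job_F:*/7}
Op 9: unregister job_F -> active={job_D:*/8, job_E:*/17}
Op 10: register job_B */3 -> active={job_B:*/3, job_D:*/8, job_E:*/17}
  job_B: interval 3, next fire after T=127 is 129
  job_D: interval 8, next fire after T=127 is 128
  job_E: interval 17, next fire after T=127 is 136
Earliest fire time = 128 (job job_D)

Answer: 128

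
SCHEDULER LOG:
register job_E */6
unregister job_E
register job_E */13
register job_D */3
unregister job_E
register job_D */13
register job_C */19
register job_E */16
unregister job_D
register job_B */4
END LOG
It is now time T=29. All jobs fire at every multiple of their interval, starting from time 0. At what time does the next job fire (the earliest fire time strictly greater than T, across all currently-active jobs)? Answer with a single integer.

Answer: 32

Derivation:
Op 1: register job_E */6 -> active={job_E:*/6}
Op 2: unregister job_E -> active={}
Op 3: register job_E */13 -> active={job_E:*/13}
Op 4: register job_D */3 -> active={job_D:*/3, job_E:*/13}
Op 5: unregister job_E -> active={job_D:*/3}
Op 6: register job_D */13 -> active={job_D:*/13}
Op 7: register job_C */19 -> active={job_C:*/19, job_D:*/13}
Op 8: register job_E */16 -> active={job_C:*/19, job_D:*/13, job_E:*/16}
Op 9: unregister job_D -> active={job_C:*/19, job_E:*/16}
Op 10: register job_B */4 -> active={job_B:*/4, job_C:*/19, job_E:*/16}
  job_B: interval 4, next fire after T=29 is 32
  job_C: interval 19, next fire after T=29 is 38
  job_E: interval 16, next fire after T=29 is 32
Earliest fire time = 32 (job job_B)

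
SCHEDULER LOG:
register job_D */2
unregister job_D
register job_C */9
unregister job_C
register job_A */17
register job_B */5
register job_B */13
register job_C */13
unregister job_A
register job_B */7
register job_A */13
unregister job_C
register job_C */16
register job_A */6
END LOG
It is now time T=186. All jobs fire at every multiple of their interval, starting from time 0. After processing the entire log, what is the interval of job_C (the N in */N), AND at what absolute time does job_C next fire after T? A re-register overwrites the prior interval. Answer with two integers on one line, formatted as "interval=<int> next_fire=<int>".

Answer: interval=16 next_fire=192

Derivation:
Op 1: register job_D */2 -> active={job_D:*/2}
Op 2: unregister job_D -> active={}
Op 3: register job_C */9 -> active={job_C:*/9}
Op 4: unregister job_C -> active={}
Op 5: register job_A */17 -> active={job_A:*/17}
Op 6: register job_B */5 -> active={job_A:*/17, job_B:*/5}
Op 7: register job_B */13 -> active={job_A:*/17, job_B:*/13}
Op 8: register job_C */13 -> active={job_A:*/17, job_B:*/13, job_C:*/13}
Op 9: unregister job_A -> active={job_B:*/13, job_C:*/13}
Op 10: register job_B */7 -> active={job_B:*/7, job_C:*/13}
Op 11: register job_A */13 -> active={job_A:*/13, job_B:*/7, job_C:*/13}
Op 12: unregister job_C -> active={job_A:*/13, job_B:*/7}
Op 13: register job_C */16 -> active={job_A:*/13, job_B:*/7, job_C:*/16}
Op 14: register job_A */6 -> active={job_A:*/6, job_B:*/7, job_C:*/16}
Final interval of job_C = 16
Next fire of job_C after T=186: (186//16+1)*16 = 192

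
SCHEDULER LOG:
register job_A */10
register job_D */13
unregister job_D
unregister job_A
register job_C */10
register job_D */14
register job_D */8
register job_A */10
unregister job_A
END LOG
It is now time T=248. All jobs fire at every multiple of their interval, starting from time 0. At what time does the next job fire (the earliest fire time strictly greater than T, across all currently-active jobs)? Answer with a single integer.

Answer: 250

Derivation:
Op 1: register job_A */10 -> active={job_A:*/10}
Op 2: register job_D */13 -> active={job_A:*/10, job_D:*/13}
Op 3: unregister job_D -> active={job_A:*/10}
Op 4: unregister job_A -> active={}
Op 5: register job_C */10 -> active={job_C:*/10}
Op 6: register job_D */14 -> active={job_C:*/10, job_D:*/14}
Op 7: register job_D */8 -> active={job_C:*/10, job_D:*/8}
Op 8: register job_A */10 -> active={job_A:*/10, job_C:*/10, job_D:*/8}
Op 9: unregister job_A -> active={job_C:*/10, job_D:*/8}
  job_C: interval 10, next fire after T=248 is 250
  job_D: interval 8, next fire after T=248 is 256
Earliest fire time = 250 (job job_C)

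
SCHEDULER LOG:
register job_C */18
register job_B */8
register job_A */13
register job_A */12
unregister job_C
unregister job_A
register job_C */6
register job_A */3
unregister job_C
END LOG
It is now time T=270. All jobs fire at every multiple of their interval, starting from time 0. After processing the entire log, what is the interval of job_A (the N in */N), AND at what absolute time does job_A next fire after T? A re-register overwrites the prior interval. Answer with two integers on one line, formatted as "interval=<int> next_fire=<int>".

Answer: interval=3 next_fire=273

Derivation:
Op 1: register job_C */18 -> active={job_C:*/18}
Op 2: register job_B */8 -> active={job_B:*/8, job_C:*/18}
Op 3: register job_A */13 -> active={job_A:*/13, job_B:*/8, job_C:*/18}
Op 4: register job_A */12 -> active={job_A:*/12, job_B:*/8, job_C:*/18}
Op 5: unregister job_C -> active={job_A:*/12, job_B:*/8}
Op 6: unregister job_A -> active={job_B:*/8}
Op 7: register job_C */6 -> active={job_B:*/8, job_C:*/6}
Op 8: register job_A */3 -> active={job_A:*/3, job_B:*/8, job_C:*/6}
Op 9: unregister job_C -> active={job_A:*/3, job_B:*/8}
Final interval of job_A = 3
Next fire of job_A after T=270: (270//3+1)*3 = 273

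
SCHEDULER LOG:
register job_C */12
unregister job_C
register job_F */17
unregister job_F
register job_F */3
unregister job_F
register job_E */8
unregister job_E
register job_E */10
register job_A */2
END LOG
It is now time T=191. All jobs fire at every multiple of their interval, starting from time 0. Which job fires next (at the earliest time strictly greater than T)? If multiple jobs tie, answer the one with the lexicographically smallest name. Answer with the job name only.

Answer: job_A

Derivation:
Op 1: register job_C */12 -> active={job_C:*/12}
Op 2: unregister job_C -> active={}
Op 3: register job_F */17 -> active={job_F:*/17}
Op 4: unregister job_F -> active={}
Op 5: register job_F */3 -> active={job_F:*/3}
Op 6: unregister job_F -> active={}
Op 7: register job_E */8 -> active={job_E:*/8}
Op 8: unregister job_E -> active={}
Op 9: register job_E */10 -> active={job_E:*/10}
Op 10: register job_A */2 -> active={job_A:*/2, job_E:*/10}
  job_A: interval 2, next fire after T=191 is 192
  job_E: interval 10, next fire after T=191 is 200
Earliest = 192, winner (lex tiebreak) = job_A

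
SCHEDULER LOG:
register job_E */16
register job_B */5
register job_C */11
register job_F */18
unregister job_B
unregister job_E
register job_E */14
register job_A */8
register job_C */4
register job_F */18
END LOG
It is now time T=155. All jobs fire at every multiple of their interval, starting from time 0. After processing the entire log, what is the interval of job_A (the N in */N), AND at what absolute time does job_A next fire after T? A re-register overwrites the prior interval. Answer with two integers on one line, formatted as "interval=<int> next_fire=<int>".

Answer: interval=8 next_fire=160

Derivation:
Op 1: register job_E */16 -> active={job_E:*/16}
Op 2: register job_B */5 -> active={job_B:*/5, job_E:*/16}
Op 3: register job_C */11 -> active={job_B:*/5, job_C:*/11, job_E:*/16}
Op 4: register job_F */18 -> active={job_B:*/5, job_C:*/11, job_E:*/16, job_F:*/18}
Op 5: unregister job_B -> active={job_C:*/11, job_E:*/16, job_F:*/18}
Op 6: unregister job_E -> active={job_C:*/11, job_F:*/18}
Op 7: register job_E */14 -> active={job_C:*/11, job_E:*/14, job_F:*/18}
Op 8: register job_A */8 -> active={job_A:*/8, job_C:*/11, job_E:*/14, job_F:*/18}
Op 9: register job_C */4 -> active={job_A:*/8, job_C:*/4, job_E:*/14, job_F:*/18}
Op 10: register job_F */18 -> active={job_A:*/8, job_C:*/4, job_E:*/14, job_F:*/18}
Final interval of job_A = 8
Next fire of job_A after T=155: (155//8+1)*8 = 160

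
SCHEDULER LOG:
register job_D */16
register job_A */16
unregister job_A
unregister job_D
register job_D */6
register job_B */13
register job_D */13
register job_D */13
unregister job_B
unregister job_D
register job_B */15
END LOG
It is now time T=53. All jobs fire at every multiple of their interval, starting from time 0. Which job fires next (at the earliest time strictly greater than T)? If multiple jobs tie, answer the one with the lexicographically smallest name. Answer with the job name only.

Answer: job_B

Derivation:
Op 1: register job_D */16 -> active={job_D:*/16}
Op 2: register job_A */16 -> active={job_A:*/16, job_D:*/16}
Op 3: unregister job_A -> active={job_D:*/16}
Op 4: unregister job_D -> active={}
Op 5: register job_D */6 -> active={job_D:*/6}
Op 6: register job_B */13 -> active={job_B:*/13, job_D:*/6}
Op 7: register job_D */13 -> active={job_B:*/13, job_D:*/13}
Op 8: register job_D */13 -> active={job_B:*/13, job_D:*/13}
Op 9: unregister job_B -> active={job_D:*/13}
Op 10: unregister job_D -> active={}
Op 11: register job_B */15 -> active={job_B:*/15}
  job_B: interval 15, next fire after T=53 is 60
Earliest = 60, winner (lex tiebreak) = job_B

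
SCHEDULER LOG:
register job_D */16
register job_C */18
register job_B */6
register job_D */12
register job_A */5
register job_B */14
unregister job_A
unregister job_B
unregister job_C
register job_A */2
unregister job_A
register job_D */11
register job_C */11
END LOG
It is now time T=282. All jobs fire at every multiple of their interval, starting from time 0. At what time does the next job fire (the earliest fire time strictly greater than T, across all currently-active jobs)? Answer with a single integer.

Answer: 286

Derivation:
Op 1: register job_D */16 -> active={job_D:*/16}
Op 2: register job_C */18 -> active={job_C:*/18, job_D:*/16}
Op 3: register job_B */6 -> active={job_B:*/6, job_C:*/18, job_D:*/16}
Op 4: register job_D */12 -> active={job_B:*/6, job_C:*/18, job_D:*/12}
Op 5: register job_A */5 -> active={job_A:*/5, job_B:*/6, job_C:*/18, job_D:*/12}
Op 6: register job_B */14 -> active={job_A:*/5, job_B:*/14, job_C:*/18, job_D:*/12}
Op 7: unregister job_A -> active={job_B:*/14, job_C:*/18, job_D:*/12}
Op 8: unregister job_B -> active={job_C:*/18, job_D:*/12}
Op 9: unregister job_C -> active={job_D:*/12}
Op 10: register job_A */2 -> active={job_A:*/2, job_D:*/12}
Op 11: unregister job_A -> active={job_D:*/12}
Op 12: register job_D */11 -> active={job_D:*/11}
Op 13: register job_C */11 -> active={job_C:*/11, job_D:*/11}
  job_C: interval 11, next fire after T=282 is 286
  job_D: interval 11, next fire after T=282 is 286
Earliest fire time = 286 (job job_C)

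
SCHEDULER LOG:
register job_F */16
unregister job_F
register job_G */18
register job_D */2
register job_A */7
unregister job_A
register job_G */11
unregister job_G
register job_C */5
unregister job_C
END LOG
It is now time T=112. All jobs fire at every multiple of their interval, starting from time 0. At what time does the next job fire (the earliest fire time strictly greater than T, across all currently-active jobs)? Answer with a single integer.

Op 1: register job_F */16 -> active={job_F:*/16}
Op 2: unregister job_F -> active={}
Op 3: register job_G */18 -> active={job_G:*/18}
Op 4: register job_D */2 -> active={job_D:*/2, job_G:*/18}
Op 5: register job_A */7 -> active={job_A:*/7, job_D:*/2, job_G:*/18}
Op 6: unregister job_A -> active={job_D:*/2, job_G:*/18}
Op 7: register job_G */11 -> active={job_D:*/2, job_G:*/11}
Op 8: unregister job_G -> active={job_D:*/2}
Op 9: register job_C */5 -> active={job_C:*/5, job_D:*/2}
Op 10: unregister job_C -> active={job_D:*/2}
  job_D: interval 2, next fire after T=112 is 114
Earliest fire time = 114 (job job_D)

Answer: 114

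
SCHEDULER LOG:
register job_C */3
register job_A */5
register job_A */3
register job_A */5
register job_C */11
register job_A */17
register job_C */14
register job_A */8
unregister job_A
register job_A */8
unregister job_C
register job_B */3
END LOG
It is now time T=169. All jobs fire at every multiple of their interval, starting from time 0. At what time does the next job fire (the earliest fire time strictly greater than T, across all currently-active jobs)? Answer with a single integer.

Answer: 171

Derivation:
Op 1: register job_C */3 -> active={job_C:*/3}
Op 2: register job_A */5 -> active={job_A:*/5, job_C:*/3}
Op 3: register job_A */3 -> active={job_A:*/3, job_C:*/3}
Op 4: register job_A */5 -> active={job_A:*/5, job_C:*/3}
Op 5: register job_C */11 -> active={job_A:*/5, job_C:*/11}
Op 6: register job_A */17 -> active={job_A:*/17, job_C:*/11}
Op 7: register job_C */14 -> active={job_A:*/17, job_C:*/14}
Op 8: register job_A */8 -> active={job_A:*/8, job_C:*/14}
Op 9: unregister job_A -> active={job_C:*/14}
Op 10: register job_A */8 -> active={job_A:*/8, job_C:*/14}
Op 11: unregister job_C -> active={job_A:*/8}
Op 12: register job_B */3 -> active={job_A:*/8, job_B:*/3}
  job_A: interval 8, next fire after T=169 is 176
  job_B: interval 3, next fire after T=169 is 171
Earliest fire time = 171 (job job_B)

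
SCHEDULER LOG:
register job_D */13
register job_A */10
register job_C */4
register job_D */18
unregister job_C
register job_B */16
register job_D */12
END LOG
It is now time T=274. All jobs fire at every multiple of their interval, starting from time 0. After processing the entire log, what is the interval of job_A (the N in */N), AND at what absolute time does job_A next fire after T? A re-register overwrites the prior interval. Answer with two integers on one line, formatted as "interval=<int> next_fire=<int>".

Answer: interval=10 next_fire=280

Derivation:
Op 1: register job_D */13 -> active={job_D:*/13}
Op 2: register job_A */10 -> active={job_A:*/10, job_D:*/13}
Op 3: register job_C */4 -> active={job_A:*/10, job_C:*/4, job_D:*/13}
Op 4: register job_D */18 -> active={job_A:*/10, job_C:*/4, job_D:*/18}
Op 5: unregister job_C -> active={job_A:*/10, job_D:*/18}
Op 6: register job_B */16 -> active={job_A:*/10, job_B:*/16, job_D:*/18}
Op 7: register job_D */12 -> active={job_A:*/10, job_B:*/16, job_D:*/12}
Final interval of job_A = 10
Next fire of job_A after T=274: (274//10+1)*10 = 280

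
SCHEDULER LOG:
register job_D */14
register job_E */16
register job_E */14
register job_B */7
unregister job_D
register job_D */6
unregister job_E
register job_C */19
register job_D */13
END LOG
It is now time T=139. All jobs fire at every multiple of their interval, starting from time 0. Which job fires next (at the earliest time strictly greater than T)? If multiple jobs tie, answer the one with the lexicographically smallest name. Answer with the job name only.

Op 1: register job_D */14 -> active={job_D:*/14}
Op 2: register job_E */16 -> active={job_D:*/14, job_E:*/16}
Op 3: register job_E */14 -> active={job_D:*/14, job_E:*/14}
Op 4: register job_B */7 -> active={job_B:*/7, job_D:*/14, job_E:*/14}
Op 5: unregister job_D -> active={job_B:*/7, job_E:*/14}
Op 6: register job_D */6 -> active={job_B:*/7, job_D:*/6, job_E:*/14}
Op 7: unregister job_E -> active={job_B:*/7, job_D:*/6}
Op 8: register job_C */19 -> active={job_B:*/7, job_C:*/19, job_D:*/6}
Op 9: register job_D */13 -> active={job_B:*/7, job_C:*/19, job_D:*/13}
  job_B: interval 7, next fire after T=139 is 140
  job_C: interval 19, next fire after T=139 is 152
  job_D: interval 13, next fire after T=139 is 143
Earliest = 140, winner (lex tiebreak) = job_B

Answer: job_B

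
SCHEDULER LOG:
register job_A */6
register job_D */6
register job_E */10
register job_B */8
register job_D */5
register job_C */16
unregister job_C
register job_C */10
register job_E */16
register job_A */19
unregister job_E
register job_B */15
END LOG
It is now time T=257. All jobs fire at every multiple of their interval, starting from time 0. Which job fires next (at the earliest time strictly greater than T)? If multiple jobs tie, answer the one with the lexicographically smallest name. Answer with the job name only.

Op 1: register job_A */6 -> active={job_A:*/6}
Op 2: register job_D */6 -> active={job_A:*/6, job_D:*/6}
Op 3: register job_E */10 -> active={job_A:*/6, job_D:*/6, job_E:*/10}
Op 4: register job_B */8 -> active={job_A:*/6, job_B:*/8, job_D:*/6, job_E:*/10}
Op 5: register job_D */5 -> active={job_A:*/6, job_B:*/8, job_D:*/5, job_E:*/10}
Op 6: register job_C */16 -> active={job_A:*/6, job_B:*/8, job_C:*/16, job_D:*/5, job_E:*/10}
Op 7: unregister job_C -> active={job_A:*/6, job_B:*/8, job_D:*/5, job_E:*/10}
Op 8: register job_C */10 -> active={job_A:*/6, job_B:*/8, job_C:*/10, job_D:*/5, job_E:*/10}
Op 9: register job_E */16 -> active={job_A:*/6, job_B:*/8, job_C:*/10, job_D:*/5, job_E:*/16}
Op 10: register job_A */19 -> active={job_A:*/19, job_B:*/8, job_C:*/10, job_D:*/5, job_E:*/16}
Op 11: unregister job_E -> active={job_A:*/19, job_B:*/8, job_C:*/10, job_D:*/5}
Op 12: register job_B */15 -> active={job_A:*/19, job_B:*/15, job_C:*/10, job_D:*/5}
  job_A: interval 19, next fire after T=257 is 266
  job_B: interval 15, next fire after T=257 is 270
  job_C: interval 10, next fire after T=257 is 260
  job_D: interval 5, next fire after T=257 is 260
Earliest = 260, winner (lex tiebreak) = job_C

Answer: job_C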